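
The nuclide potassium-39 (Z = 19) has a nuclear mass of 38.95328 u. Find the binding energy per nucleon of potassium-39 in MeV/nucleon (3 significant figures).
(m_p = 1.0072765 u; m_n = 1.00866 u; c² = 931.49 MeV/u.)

Σm = 19·m_p + 20·m_n = 19.1382535 + 20.17320 = 39.3114535 u
Δm = 39.3114535 − 38.95328 = 0.3581735 u
Binding energy = Δm·c² = 0.3581735 × 931.49 MeV/u = 333.635 MeV
BE/A = 333.635 MeV / 39 = 8.5547 MeV/nucleon

8.55 MeV/nucleon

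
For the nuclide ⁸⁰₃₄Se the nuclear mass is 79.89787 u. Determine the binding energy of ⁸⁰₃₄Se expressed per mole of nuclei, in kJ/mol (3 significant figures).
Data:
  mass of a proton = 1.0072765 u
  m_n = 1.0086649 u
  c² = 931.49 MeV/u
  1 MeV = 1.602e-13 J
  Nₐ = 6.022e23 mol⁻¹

Σm = 34·m_p + 46·m_n = 34.2474010 + 46.3985854 = 80.6459864 u
Δm = 80.6459864 − 79.89787 = 0.7481164 u
Converting to energy: 0.7481164 u × 931.49 MeV/u = 696.863 MeV
Per nucleus in joules: 696.863 MeV × 1.602e-13 J/MeV = 1.1164e-10 J
Per mole: 1.1164e-10 J × 6.022e23 mol⁻¹ = 6.7230e+13 J/mol

6.72e+10 kJ/mol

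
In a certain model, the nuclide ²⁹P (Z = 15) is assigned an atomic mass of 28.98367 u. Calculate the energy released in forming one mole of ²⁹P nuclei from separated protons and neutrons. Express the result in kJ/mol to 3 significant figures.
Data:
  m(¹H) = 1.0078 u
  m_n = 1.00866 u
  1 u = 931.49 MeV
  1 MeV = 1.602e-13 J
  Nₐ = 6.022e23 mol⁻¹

2.29e+10 kJ/mol

Mass of separated nucleons = 15(1.0078) + 14(1.00866) = 15.1170 + 14.12124 = 29.23824 u
The mass defect is 29.23824 − 28.98367 = 0.25457 u.
E_B = 0.25457 × 931.49 = 237.129 MeV
Per nucleus in joules: 237.129 MeV × 1.602e-13 J/MeV = 3.7988e-11 J
Per mole: 3.7988e-11 J × 6.022e23 mol⁻¹ = 2.2876e+13 J/mol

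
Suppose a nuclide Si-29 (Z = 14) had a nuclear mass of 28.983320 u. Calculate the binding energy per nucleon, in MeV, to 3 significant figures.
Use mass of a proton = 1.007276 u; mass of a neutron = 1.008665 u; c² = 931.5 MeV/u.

Z = 14, so N = A − Z = 29 − 14 = 15.
Σm = 14·m_p + 15·m_n = 14.101864 + 15.129975 = 29.231839 u
Mass defect Δm = 29.231839 − 28.983320 = 0.248519 u
Converting to energy: 0.248519 u × 931.5 MeV/u = 231.495 MeV
Per nucleon: 231.495 / 29 = 7.983 MeV

7.98 MeV/nucleon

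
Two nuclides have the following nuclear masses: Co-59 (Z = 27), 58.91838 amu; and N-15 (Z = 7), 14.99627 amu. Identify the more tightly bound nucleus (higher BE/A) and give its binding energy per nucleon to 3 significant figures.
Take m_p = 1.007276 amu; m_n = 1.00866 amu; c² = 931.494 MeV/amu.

Co-59; 8.77 MeV/nucleon

Co-59: Σm = 27(1.007276) + 32(1.00866) = 59.473572 amu; Δm = 0.555192 amu; E_B = 517.16 MeV; E_B/A = 8.765 MeV
N-15: Σm = 7(1.007276) + 8(1.00866) = 15.120212 amu; Δm = 0.123942 amu; E_B = 115.45 MeV; E_B/A = 7.697 MeV
Co-59 has the higher binding energy per nucleon, so it is the more tightly bound nucleus.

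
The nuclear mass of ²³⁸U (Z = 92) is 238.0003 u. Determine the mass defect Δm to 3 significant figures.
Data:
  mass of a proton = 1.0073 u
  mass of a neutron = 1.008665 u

The nucleus contains 92 protons and 238 − 92 = 146 neutrons.
Σm = 92·m_p + 146·m_n = 92.6716 + 147.265090 = 239.936690 u
Mass defect Δm = 239.936690 − 238.0003 = 1.936390 u

1.94 u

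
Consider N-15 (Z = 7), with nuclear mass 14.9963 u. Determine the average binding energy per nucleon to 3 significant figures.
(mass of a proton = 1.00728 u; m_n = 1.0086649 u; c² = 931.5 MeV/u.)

Z = 7, so N = A − Z = 15 − 7 = 8.
Σm = 7·m_p + 8·m_n = 7.05096 + 8.0693192 = 15.1202792 u
Δm = 15.1202792 − 14.9963 = 0.1239792 u
E_B = 0.1239792 × 931.5 = 115.487 MeV
Per nucleon: 115.487 / 15 = 7.699 MeV

7.70 MeV/nucleon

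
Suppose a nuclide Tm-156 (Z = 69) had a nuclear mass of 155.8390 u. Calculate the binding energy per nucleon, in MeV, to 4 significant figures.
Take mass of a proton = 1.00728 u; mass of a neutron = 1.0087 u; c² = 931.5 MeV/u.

Mass of separated nucleons = 69(1.00728) + 87(1.0087) = 69.50232 + 87.7569 = 157.25922 u
Δm = 157.25922 − 155.8390 = 1.42022 u
E_B = 1.42022 × 931.5 = 1322.93 MeV
Dividing by A = 156 gives 8.480 MeV per nucleon.

8.480 MeV/nucleon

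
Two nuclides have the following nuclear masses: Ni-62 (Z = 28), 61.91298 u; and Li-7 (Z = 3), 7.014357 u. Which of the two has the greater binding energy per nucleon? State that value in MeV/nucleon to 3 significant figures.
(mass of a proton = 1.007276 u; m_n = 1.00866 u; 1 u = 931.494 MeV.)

Ni-62; 8.79 MeV/nucleon

Ni-62: Σm = 28(1.007276) + 34(1.00866) = 62.498168 u; Δm = 0.585188 u; E_B = 545.10 MeV; E_B/A = 8.792 MeV
Li-7: Σm = 3(1.007276) + 4(1.00866) = 7.056468 u; Δm = 0.042111 u; E_B = 39.226 MeV; E_B/A = 5.604 MeV
Ni-62 has the higher binding energy per nucleon, so it is the more tightly bound nucleus.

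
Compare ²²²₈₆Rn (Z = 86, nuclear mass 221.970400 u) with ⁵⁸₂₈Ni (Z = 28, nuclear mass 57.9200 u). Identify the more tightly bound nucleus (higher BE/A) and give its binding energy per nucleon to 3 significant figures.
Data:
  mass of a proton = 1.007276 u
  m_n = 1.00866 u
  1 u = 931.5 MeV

²²²₈₆Rn: Σm = 86(1.007276) + 136(1.00866) = 223.803496 u; Δm = 1.833096 u; E_B = 1707.53 MeV; E_B/A = 7.692 MeV
⁵⁸₂₈Ni: Σm = 28(1.007276) + 30(1.00866) = 58.463528 u; Δm = 0.543528 u; E_B = 506.30 MeV; E_B/A = 8.729 MeV
⁵⁸₂₈Ni has the higher binding energy per nucleon, so it is the more tightly bound nucleus.

⁵⁸₂₈Ni; 8.73 MeV/nucleon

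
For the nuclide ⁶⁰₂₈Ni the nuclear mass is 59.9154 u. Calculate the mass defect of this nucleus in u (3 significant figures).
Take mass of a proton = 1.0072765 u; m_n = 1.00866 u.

0.565 u

Total constituent mass: 28 × 1.0072765 + 32 × 1.00866 = 60.4808620 u
The mass defect is 60.4808620 − 59.9154 = 0.5654620 u.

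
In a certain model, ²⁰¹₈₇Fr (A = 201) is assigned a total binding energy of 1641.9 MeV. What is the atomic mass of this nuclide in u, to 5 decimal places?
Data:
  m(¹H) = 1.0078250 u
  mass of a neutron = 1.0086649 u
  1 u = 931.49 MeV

200.90591 u

Mass defect = 1641.9 MeV / (931.49 MeV/u) = 1.7626598 u
Constituent mass = 87(1.0078250) + 114(1.0086649) = 202.6685736 u
Atomic mass = 202.6685736 − 1.7626598 = 200.9059138 u ≈ 200.90591 u (to 5 decimal places)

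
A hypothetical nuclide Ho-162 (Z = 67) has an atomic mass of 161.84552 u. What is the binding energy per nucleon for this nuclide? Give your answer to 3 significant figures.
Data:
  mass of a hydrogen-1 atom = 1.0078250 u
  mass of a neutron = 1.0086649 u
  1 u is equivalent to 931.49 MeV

8.64 MeV/nucleon

Σm = 67·m(¹H) + 95·m_n = 67.5242750 + 95.8231655 = 163.3474405 u
The mass defect is 163.3474405 − 161.84552 = 1.5019205 u.
Converting to energy: 1.5019205 u × 931.49 MeV/u = 1399.02 MeV
BE/A = 1399.02 MeV / 162 = 8.636 MeV/nucleon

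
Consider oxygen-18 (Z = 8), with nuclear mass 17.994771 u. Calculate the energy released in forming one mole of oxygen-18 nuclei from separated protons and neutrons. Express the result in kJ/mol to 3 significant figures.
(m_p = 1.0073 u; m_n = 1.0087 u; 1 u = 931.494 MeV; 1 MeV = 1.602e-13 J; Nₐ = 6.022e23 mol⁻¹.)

Mass of separated nucleons = 8(1.0073) + 10(1.0087) = 8.0584 + 10.0870 = 18.1454 u
Mass defect Δm = 18.1454 − 17.994771 = 0.150629 u
Binding energy = Δm·c² = 0.150629 × 931.494 MeV/u = 140.310 MeV
Per nucleus in joules: 140.310 MeV × 1.602e-13 J/MeV = 2.2478e-11 J
Per mole: 2.2478e-11 J × 6.022e23 mol⁻¹ = 1.3536e+13 J/mol

1.35e+10 kJ/mol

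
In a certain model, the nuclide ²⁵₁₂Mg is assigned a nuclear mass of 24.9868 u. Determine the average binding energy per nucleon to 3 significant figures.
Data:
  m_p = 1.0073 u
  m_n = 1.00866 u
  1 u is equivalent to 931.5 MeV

7.95 MeV/nucleon

Total constituent mass: 12 × 1.0073 + 13 × 1.00866 = 25.20018 u
The mass defect is 25.20018 − 24.9868 = 0.21338 u.
E_B = 0.21338 × 931.5 = 198.763 MeV
BE/A = 198.763 MeV / 25 = 7.951 MeV/nucleon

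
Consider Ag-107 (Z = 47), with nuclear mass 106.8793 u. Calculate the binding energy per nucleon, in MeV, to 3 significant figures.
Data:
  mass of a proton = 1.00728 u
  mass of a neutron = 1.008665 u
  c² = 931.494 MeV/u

8.56 MeV/nucleon

Total constituent mass: 47 × 1.00728 + 60 × 1.008665 = 107.862060 u
The mass defect is 107.862060 − 106.8793 = 0.982760 u.
Binding energy = Δm·c² = 0.982760 × 931.494 MeV/u = 915.435 MeV
Per nucleon: 915.435 / 107 = 8.555 MeV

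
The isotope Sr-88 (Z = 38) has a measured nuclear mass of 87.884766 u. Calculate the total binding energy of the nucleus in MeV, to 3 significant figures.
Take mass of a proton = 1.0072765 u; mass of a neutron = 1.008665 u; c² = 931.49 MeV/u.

768 MeV

Total constituent mass: 38 × 1.0072765 + 50 × 1.008665 = 88.7097570 u
Δm = 88.7097570 − 87.884766 = 0.8249910 u
E_B = 0.8249910 × 931.49 = 768.471 MeV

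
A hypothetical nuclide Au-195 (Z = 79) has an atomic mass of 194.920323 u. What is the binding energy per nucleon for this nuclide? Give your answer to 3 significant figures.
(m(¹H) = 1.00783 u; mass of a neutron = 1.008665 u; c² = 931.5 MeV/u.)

Mass of separated nucleons = 79(1.00783) + 116(1.008665) = 79.61857 + 117.005140 = 196.623710 u
The mass defect is 196.623710 − 194.920323 = 1.703387 u.
Converting to energy: 1.703387 u × 931.5 MeV/u = 1586.70 MeV
Dividing by A = 195 gives 8.137 MeV per nucleon.

8.14 MeV/nucleon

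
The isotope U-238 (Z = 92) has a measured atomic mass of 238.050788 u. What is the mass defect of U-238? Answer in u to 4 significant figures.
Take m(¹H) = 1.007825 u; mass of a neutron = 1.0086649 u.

1.934 u

The nucleus contains 92 protons and 238 − 92 = 146 neutrons.
Total constituent mass: 92 × 1.007825 + 146 × 1.0086649 = 239.9849754 u
Mass defect Δm = 239.9849754 − 238.050788 = 1.9341874 u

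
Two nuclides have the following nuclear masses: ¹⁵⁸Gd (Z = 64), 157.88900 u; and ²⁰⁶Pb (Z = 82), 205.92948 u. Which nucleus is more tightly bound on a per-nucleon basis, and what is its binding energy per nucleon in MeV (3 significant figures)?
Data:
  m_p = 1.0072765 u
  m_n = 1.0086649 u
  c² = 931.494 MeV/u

¹⁵⁸Gd: Σm = 64(1.0072765) + 94(1.0086649) = 159.2801966 u; Δm = 1.3911966 u; E_B = 1295.9 MeV; E_B/A = 8.202 MeV
²⁰⁶Pb: Σm = 82(1.0072765) + 124(1.0086649) = 207.6711206 u; Δm = 1.7416406 u; E_B = 1622.3 MeV; E_B/A = 7.875 MeV
¹⁵⁸Gd has the higher binding energy per nucleon, so it is the more tightly bound nucleus.

¹⁵⁸Gd; 8.20 MeV/nucleon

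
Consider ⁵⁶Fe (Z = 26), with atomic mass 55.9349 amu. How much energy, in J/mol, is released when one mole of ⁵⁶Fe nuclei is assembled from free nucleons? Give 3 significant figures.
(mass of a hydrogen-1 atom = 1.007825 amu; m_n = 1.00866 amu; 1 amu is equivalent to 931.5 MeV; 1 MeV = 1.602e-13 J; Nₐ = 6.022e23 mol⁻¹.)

With 26 protons and 30 neutrons (A = 56):
Σm = 26·m(¹H) + 30·m_n = 26.203450 + 30.25980 = 56.463250 amu
Mass defect Δm = 56.463250 − 55.9349 = 0.528350 amu
E_B = 0.528350 × 931.5 = 492.158 MeV
Per nucleus in joules: 492.158 MeV × 1.602e-13 J/MeV = 7.8844e-11 J
Per mole: 7.8844e-11 J × 6.022e23 mol⁻¹ = 4.7480e+13 J/mol

4.75e+13 J/mol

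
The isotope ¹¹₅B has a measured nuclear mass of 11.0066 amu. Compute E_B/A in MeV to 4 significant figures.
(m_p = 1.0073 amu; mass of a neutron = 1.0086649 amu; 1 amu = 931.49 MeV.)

6.934 MeV/nucleon

The nucleus contains 5 protons and 11 − 5 = 6 neutrons.
Total constituent mass: 5 × 1.0073 + 6 × 1.0086649 = 11.0884894 amu
Δm = 11.0884894 − 11.0066 = 0.0818894 amu
Converting to energy: 0.0818894 amu × 931.49 MeV/amu = 76.2792 MeV
Dividing by A = 11 gives 6.934 MeV per nucleon.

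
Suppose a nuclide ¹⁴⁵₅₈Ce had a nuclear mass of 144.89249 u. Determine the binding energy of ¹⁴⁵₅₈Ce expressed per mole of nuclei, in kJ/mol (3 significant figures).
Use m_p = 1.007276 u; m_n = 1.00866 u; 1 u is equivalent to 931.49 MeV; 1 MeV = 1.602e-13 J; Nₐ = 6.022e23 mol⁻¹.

1.15e+11 kJ/mol

With 58 protons and 87 neutrons (A = 145):
Total constituent mass: 58 × 1.007276 + 87 × 1.00866 = 146.175428 u
The mass defect is 146.175428 − 144.89249 = 1.282938 u.
E_B = 1.282938 × 931.49 = 1195.04 MeV
Per nucleus in joules: 1195.04 MeV × 1.602e-13 J/MeV = 1.9145e-10 J
Per mole: 1.9145e-10 J × 6.022e23 mol⁻¹ = 1.1529e+14 J/mol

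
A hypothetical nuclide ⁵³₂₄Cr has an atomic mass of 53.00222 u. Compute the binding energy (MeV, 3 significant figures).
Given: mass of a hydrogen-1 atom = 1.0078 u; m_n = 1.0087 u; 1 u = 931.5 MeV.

With 24 protons and 29 neutrons (A = 53):
Total constituent mass: 24 × 1.0078 + 29 × 1.0087 = 53.4395 u
Δm = 53.4395 − 53.00222 = 0.43728 u
Converting to energy: 0.43728 u × 931.5 MeV/u = 407.326 MeV

407 MeV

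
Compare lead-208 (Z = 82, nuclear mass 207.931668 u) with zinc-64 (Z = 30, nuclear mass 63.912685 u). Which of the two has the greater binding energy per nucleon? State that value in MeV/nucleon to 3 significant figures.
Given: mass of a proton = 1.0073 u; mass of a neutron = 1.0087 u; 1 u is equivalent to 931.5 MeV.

zinc-64; 8.76 MeV/nucleon

lead-208: Σm = 82(1.0073) + 126(1.0087) = 209.6948 u; Δm = 1.763132 u; E_B = 1642.4 MeV; E_B/A = 7.896 MeV
zinc-64: Σm = 30(1.0073) + 34(1.0087) = 64.5148 u; Δm = 0.602115 u; E_B = 560.87 MeV; E_B/A = 8.764 MeV
zinc-64 has the higher binding energy per nucleon, so it is the more tightly bound nucleus.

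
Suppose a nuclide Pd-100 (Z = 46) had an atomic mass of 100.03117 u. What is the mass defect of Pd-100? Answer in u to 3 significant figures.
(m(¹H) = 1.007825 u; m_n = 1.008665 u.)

0.797 u

With 46 protons and 54 neutrons (A = 100):
Σm = 46·m(¹H) + 54·m_n = 46.359950 + 54.467910 = 100.827860 u
Δm = 100.827860 − 100.03117 = 0.796690 u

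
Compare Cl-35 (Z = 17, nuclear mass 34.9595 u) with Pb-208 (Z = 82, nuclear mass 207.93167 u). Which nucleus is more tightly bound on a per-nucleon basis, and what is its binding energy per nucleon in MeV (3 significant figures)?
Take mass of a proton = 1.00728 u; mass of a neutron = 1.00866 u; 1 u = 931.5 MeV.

Cl-35; 8.52 MeV/nucleon

Cl-35: Σm = 17(1.00728) + 18(1.00866) = 35.27964 u; Δm = 0.32014 u; E_B = 298.21 MeV; E_B/A = 8.520 MeV
Pb-208: Σm = 82(1.00728) + 126(1.00866) = 209.68812 u; Δm = 1.75645 u; E_B = 1636.1 MeV; E_B/A = 7.866 MeV
Cl-35 has the higher binding energy per nucleon, so it is the more tightly bound nucleus.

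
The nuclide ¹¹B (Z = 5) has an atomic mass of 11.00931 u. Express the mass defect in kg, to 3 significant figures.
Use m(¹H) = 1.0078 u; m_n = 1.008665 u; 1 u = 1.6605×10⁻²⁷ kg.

1.36e-28 kg

With 5 protons and 6 neutrons (A = 11):
Total constituent mass: 5 × 1.0078 + 6 × 1.008665 = 11.090990 u
Δm = 11.090990 − 11.00931 = 0.081680 u
In SI units: 0.081680 u × 1.6605×10⁻²⁷ kg/u = 1.3563e-28 kg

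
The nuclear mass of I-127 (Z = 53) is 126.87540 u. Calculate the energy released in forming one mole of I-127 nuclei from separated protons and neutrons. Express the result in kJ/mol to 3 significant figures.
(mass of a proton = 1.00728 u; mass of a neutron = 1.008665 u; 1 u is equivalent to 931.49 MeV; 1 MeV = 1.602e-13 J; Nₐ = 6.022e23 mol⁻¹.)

Total constituent mass: 53 × 1.00728 + 74 × 1.008665 = 128.027050 u
Δm = 128.027050 − 126.87540 = 1.151650 u
Binding energy = Δm·c² = 1.151650 × 931.49 MeV/u = 1072.75 MeV
Per nucleus in joules: 1072.75 MeV × 1.602e-13 J/MeV = 1.7185e-10 J
Per mole: 1.7185e-10 J × 6.022e23 mol⁻¹ = 1.0349e+14 J/mol

1.03e+11 kJ/mol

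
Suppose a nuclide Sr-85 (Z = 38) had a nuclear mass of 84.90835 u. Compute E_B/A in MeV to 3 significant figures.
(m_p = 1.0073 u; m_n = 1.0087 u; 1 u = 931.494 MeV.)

8.53 MeV/nucleon

Z = 38, so N = A − Z = 85 − 38 = 47.
Σm = 38·m_p + 47·m_n = 38.2774 + 47.4089 = 85.6863 u
The mass defect is 85.6863 − 84.90835 = 0.77795 u.
Binding energy = Δm·c² = 0.77795 × 931.494 MeV/u = 724.656 MeV
BE/A = 724.656 MeV / 85 = 8.525 MeV/nucleon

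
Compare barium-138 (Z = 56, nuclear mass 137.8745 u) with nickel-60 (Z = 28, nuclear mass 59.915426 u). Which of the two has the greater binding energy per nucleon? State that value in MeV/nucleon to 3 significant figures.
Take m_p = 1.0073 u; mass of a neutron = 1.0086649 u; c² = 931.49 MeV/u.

barium-138: Σm = 56(1.0073) + 82(1.0086649) = 139.1193218 u; Δm = 1.2448218 u; E_B = 1159.5 MeV; E_B/A = 8.402 MeV
nickel-60: Σm = 28(1.0073) + 32(1.0086649) = 60.4816768 u; Δm = 0.5662508 u; E_B = 527.46 MeV; E_B/A = 8.791 MeV
nickel-60 has the higher binding energy per nucleon, so it is the more tightly bound nucleus.

nickel-60; 8.79 MeV/nucleon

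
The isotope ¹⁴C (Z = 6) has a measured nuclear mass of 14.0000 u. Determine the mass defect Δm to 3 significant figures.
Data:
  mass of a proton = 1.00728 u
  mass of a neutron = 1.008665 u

Σm = 6·m_p + 8·m_n = 6.04368 + 8.069320 = 14.113000 u
Mass defect Δm = 14.113000 − 14.0000 = 0.113000 u

0.113 u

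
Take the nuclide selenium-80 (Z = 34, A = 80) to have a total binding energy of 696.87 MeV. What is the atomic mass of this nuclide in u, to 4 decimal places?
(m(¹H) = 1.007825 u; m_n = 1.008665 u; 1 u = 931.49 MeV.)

79.9165 u

Mass defect = 696.87 MeV / (931.49 MeV/u) = 0.748124 u
Constituent mass = 34(1.007825) + 46(1.008665) = 80.664640 u
Atomic mass = 80.664640 − 0.748124 = 79.916516 u ≈ 79.9165 u (to 4 decimal places)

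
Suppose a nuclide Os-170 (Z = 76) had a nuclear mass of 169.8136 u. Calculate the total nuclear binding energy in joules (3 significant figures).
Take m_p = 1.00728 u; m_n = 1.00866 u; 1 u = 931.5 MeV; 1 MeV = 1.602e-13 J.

Σm = 76·m_p + 94·m_n = 76.55328 + 94.81404 = 171.36732 u
Mass defect Δm = 171.36732 − 169.8136 = 1.55372 u
Binding energy = Δm·c² = 1.55372 × 931.5 MeV/u = 1447.29 MeV
In joules: 1447.29 MeV × 1.602e-13 J/MeV = 2.3186e-10 J

2.32e-10 J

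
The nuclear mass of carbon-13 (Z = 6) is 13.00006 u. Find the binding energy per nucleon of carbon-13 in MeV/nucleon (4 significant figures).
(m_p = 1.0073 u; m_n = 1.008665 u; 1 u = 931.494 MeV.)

7.480 MeV/nucleon

Z = 6, so N = A − Z = 13 − 6 = 7.
Σm = 6·m_p + 7·m_n = 6.0438 + 7.060655 = 13.104455 u
The mass defect is 13.104455 − 13.00006 = 0.104395 u.
Binding energy = Δm·c² = 0.104395 × 931.494 MeV/u = 97.2433 MeV
Per nucleon: 97.2433 / 13 = 7.480 MeV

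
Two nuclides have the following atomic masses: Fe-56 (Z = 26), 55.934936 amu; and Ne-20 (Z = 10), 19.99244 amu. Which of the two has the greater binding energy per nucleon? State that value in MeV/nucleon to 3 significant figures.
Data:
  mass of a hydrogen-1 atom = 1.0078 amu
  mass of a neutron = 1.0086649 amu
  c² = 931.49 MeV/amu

Fe-56: Σm = 26(1.0078) + 30(1.0086649) = 56.4627470 amu; Δm = 0.5278110 amu; E_B = 491.65 MeV; E_B/A = 8.779 MeV
Ne-20: Σm = 10(1.0078) + 10(1.0086649) = 20.1646490 amu; Δm = 0.1722090 amu; E_B = 160.41 MeV; E_B/A = 8.021 MeV
Fe-56 has the higher binding energy per nucleon, so it is the more tightly bound nucleus.

Fe-56; 8.78 MeV/nucleon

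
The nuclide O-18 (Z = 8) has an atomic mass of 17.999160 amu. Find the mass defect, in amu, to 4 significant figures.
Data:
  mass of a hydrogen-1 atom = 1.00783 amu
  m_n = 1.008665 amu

0.1501 amu

The nucleus contains 8 protons and 18 − 8 = 10 neutrons.
Total constituent mass: 8 × 1.00783 + 10 × 1.008665 = 18.149290 amu
The mass defect is 18.149290 − 17.999160 = 0.150130 amu.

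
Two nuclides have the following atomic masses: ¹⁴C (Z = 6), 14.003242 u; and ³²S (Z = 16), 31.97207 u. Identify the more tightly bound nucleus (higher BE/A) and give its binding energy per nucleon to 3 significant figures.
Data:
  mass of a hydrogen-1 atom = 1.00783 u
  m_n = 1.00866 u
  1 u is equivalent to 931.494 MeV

³²S; 8.49 MeV/nucleon

¹⁴C: Σm = 6(1.00783) + 8(1.00866) = 14.11626 u; Δm = 0.113018 u; E_B = 105.28 MeV; E_B/A = 7.520 MeV
³²S: Σm = 16(1.00783) + 16(1.00866) = 32.26384 u; Δm = 0.29177 u; E_B = 271.78 MeV; E_B/A = 8.493 MeV
³²S has the higher binding energy per nucleon, so it is the more tightly bound nucleus.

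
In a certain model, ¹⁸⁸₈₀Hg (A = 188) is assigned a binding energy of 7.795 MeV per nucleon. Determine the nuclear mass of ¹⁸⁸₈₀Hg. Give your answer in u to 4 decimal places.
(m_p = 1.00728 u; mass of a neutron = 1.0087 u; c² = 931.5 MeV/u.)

Total binding energy = 188 × 7.795 = 1465.460 MeV
Mass defect = 1465.460 MeV / (931.5 MeV/u) = 1.573226 u
Constituent mass = 80(1.00728) + 108(1.0087) = 189.52200 u
Nuclear mass = 189.52200 − 1.573226 = 187.948774 u ≈ 187.9488 u (to 4 decimal places)

187.9488 u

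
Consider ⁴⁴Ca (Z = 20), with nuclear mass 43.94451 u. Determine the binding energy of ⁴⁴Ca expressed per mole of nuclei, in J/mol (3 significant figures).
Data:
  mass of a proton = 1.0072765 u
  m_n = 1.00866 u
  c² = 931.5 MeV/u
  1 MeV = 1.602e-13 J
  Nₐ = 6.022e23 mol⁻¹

3.67e+13 J/mol

Z = 20, so N = A − Z = 44 − 20 = 24.
Σm = 20·m_p + 24·m_n = 20.1455300 + 24.20784 = 44.3533700 u
Δm = 44.3533700 − 43.94451 = 0.4088600 u
Converting to energy: 0.4088600 u × 931.5 MeV/u = 380.853 MeV
Per nucleus in joules: 380.853 MeV × 1.602e-13 J/MeV = 6.1013e-11 J
Per mole: 6.1013e-11 J × 6.022e23 mol⁻¹ = 3.6742e+13 J/mol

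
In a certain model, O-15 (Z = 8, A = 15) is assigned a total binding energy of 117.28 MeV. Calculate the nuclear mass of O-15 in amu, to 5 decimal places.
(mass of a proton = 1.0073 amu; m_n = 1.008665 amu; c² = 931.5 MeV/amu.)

14.99315 amu

Mass defect = 117.28 MeV / (931.5 MeV/amu) = 0.1259045 amu
Constituent mass = 8(1.0073) + 7(1.008665) = 15.119055 amu
Nuclear mass = 15.119055 − 0.1259045 = 14.9931505 amu ≈ 14.99315 amu (to 5 decimal places)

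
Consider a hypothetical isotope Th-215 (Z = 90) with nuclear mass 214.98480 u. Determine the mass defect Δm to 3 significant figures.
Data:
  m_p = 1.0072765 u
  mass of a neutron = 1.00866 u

1.75 u

Total constituent mass: 90 × 1.0072765 + 125 × 1.00866 = 216.7373850 u
The mass defect is 216.7373850 − 214.98480 = 1.7525850 u.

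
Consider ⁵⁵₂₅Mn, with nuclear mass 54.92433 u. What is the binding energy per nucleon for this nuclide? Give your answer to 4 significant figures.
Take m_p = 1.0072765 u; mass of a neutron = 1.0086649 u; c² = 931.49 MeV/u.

The nucleus contains 25 protons and 55 − 25 = 30 neutrons.
Total constituent mass: 25 × 1.0072765 + 30 × 1.0086649 = 55.4418595 u
Mass defect Δm = 55.4418595 − 54.92433 = 0.5175295 u
Converting to energy: 0.5175295 u × 931.49 MeV/u = 482.074 MeV
Per nucleon: 482.074 / 55 = 8.765 MeV

8.765 MeV/nucleon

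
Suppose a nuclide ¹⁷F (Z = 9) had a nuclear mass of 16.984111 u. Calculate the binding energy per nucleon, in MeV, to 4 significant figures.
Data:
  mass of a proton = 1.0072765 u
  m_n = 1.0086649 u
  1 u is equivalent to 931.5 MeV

8.257 MeV/nucleon

Σm = 9·m_p + 8·m_n = 9.0654885 + 8.0693192 = 17.1348077 u
The mass defect is 17.1348077 − 16.984111 = 0.1506967 u.
E_B = 0.1506967 × 931.5 = 140.374 MeV
BE/A = 140.374 MeV / 17 = 8.257 MeV/nucleon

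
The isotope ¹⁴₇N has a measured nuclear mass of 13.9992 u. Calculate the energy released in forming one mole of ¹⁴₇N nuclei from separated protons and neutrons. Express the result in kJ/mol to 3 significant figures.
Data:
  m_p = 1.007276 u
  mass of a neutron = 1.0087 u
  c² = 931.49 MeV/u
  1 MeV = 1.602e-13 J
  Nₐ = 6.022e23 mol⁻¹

1.01e+10 kJ/mol

The nucleus contains 7 protons and 14 − 7 = 7 neutrons.
Mass of separated nucleons = 7(1.007276) + 7(1.0087) = 7.050932 + 7.0609 = 14.111832 u
The mass defect is 14.111832 − 13.9992 = 0.112632 u.
Binding energy = Δm·c² = 0.112632 × 931.49 MeV/u = 104.916 MeV
Per nucleus in joules: 104.916 MeV × 1.602e-13 J/MeV = 1.6808e-11 J
Per mole: 1.6808e-11 J × 6.022e23 mol⁻¹ = 1.0122e+13 J/mol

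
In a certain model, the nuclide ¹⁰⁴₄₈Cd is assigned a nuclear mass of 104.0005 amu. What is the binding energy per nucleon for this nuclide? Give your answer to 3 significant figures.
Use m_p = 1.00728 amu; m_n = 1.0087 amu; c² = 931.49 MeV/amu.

Mass of separated nucleons = 48(1.00728) + 56(1.0087) = 48.34944 + 56.4872 = 104.83664 amu
The mass defect is 104.83664 − 104.0005 = 0.83614 amu.
Binding energy = Δm·c² = 0.83614 × 931.49 MeV/amu = 778.856 MeV
Per nucleon: 778.856 / 104 = 7.489 MeV

7.49 MeV/nucleon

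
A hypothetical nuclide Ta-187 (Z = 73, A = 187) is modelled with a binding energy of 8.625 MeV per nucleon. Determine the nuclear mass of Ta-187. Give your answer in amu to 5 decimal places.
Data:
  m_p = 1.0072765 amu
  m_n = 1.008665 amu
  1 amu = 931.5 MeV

Total binding energy = 187 × 8.625 = 1612.875 MeV
Mass defect = 1612.875 MeV / (931.5 MeV/amu) = 1.7314815 amu
Constituent mass = 73(1.0072765) + 114(1.008665) = 188.5189945 amu
Nuclear mass = 188.5189945 − 1.7314815 = 186.7875130 amu ≈ 186.78751 amu (to 5 decimal places)

186.78751 amu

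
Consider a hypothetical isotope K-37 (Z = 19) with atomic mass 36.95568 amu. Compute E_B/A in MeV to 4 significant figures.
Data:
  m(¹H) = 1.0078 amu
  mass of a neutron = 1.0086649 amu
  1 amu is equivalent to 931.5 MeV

8.773 MeV/nucleon

Total constituent mass: 19 × 1.0078 + 18 × 1.0086649 = 37.3041682 amu
Δm = 37.3041682 − 36.95568 = 0.3484882 amu
Converting to energy: 0.3484882 amu × 931.5 MeV/amu = 324.617 MeV
Per nucleon: 324.617 / 37 = 8.773 MeV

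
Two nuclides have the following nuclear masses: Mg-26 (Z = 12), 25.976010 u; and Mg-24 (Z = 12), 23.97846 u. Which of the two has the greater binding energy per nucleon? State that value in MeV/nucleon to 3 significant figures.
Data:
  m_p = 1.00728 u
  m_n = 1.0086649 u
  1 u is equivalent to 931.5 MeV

Mg-26; 8.34 MeV/nucleon

Mg-26: Σm = 12(1.00728) + 14(1.0086649) = 26.2086686 u; Δm = 0.2326586 u; E_B = 216.72 MeV; E_B/A = 8.335 MeV
Mg-24: Σm = 12(1.00728) + 12(1.0086649) = 24.1913388 u; Δm = 0.2128788 u; E_B = 198.297 MeV; E_B/A = 8.262 MeV
Mg-26 has the higher binding energy per nucleon, so it is the more tightly bound nucleus.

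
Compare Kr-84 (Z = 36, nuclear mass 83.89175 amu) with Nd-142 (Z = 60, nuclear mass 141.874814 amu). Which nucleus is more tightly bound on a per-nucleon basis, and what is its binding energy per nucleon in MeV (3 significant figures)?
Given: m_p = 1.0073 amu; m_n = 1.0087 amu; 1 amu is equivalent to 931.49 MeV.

Kr-84: Σm = 36(1.0073) + 48(1.0087) = 84.6804 amu; Δm = 0.78865 amu; E_B = 734.62 MeV; E_B/A = 8.745 MeV
Nd-142: Σm = 60(1.0073) + 82(1.0087) = 143.1514 amu; Δm = 1.276586 amu; E_B = 1189.1 MeV; E_B/A = 8.374 MeV
Kr-84 has the higher binding energy per nucleon, so it is the more tightly bound nucleus.

Kr-84; 8.75 MeV/nucleon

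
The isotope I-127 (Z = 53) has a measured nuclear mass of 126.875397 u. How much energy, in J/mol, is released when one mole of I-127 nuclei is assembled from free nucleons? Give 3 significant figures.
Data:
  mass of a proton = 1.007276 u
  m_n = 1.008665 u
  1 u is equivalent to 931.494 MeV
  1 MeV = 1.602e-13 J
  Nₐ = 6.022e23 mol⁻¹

Z = 53, so N = A − Z = 127 − 53 = 74.
Mass of separated nucleons = 53(1.007276) + 74(1.008665) = 53.385628 + 74.641210 = 128.026838 u
The mass defect is 128.026838 − 126.875397 = 1.151441 u.
Converting to energy: 1.151441 u × 931.494 MeV/u = 1072.56 MeV
Per nucleus in joules: 1072.56 MeV × 1.602e-13 J/MeV = 1.7182e-10 J
Per mole: 1.7182e-10 J × 6.022e23 mol⁻¹ = 1.0347e+14 J/mol

1.03e+14 J/mol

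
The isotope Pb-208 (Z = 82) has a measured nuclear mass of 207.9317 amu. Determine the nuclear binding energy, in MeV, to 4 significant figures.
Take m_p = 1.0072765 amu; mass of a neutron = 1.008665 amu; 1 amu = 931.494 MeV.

1636 MeV

The nucleus contains 82 protons and 208 − 82 = 126 neutrons.
Total constituent mass: 82 × 1.0072765 + 126 × 1.008665 = 209.6884630 amu
Mass defect Δm = 209.6884630 − 207.9317 = 1.7567630 amu
Converting to energy: 1.7567630 amu × 931.494 MeV/amu = 1636.41 MeV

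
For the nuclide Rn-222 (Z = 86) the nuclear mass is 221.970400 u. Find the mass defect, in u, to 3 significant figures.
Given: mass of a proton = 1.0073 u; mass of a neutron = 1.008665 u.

1.84 u

Σm = 86·m_p + 136·m_n = 86.6278 + 137.178440 = 223.806240 u
The mass defect is 223.806240 − 221.970400 = 1.835840 u.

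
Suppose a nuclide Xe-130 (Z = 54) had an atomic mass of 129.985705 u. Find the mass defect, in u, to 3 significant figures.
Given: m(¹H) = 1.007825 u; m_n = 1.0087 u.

1.10 u

Z = 54, so N = A − Z = 130 − 54 = 76.
Total constituent mass: 54 × 1.007825 + 76 × 1.0087 = 131.083750 u
The mass defect is 131.083750 − 129.985705 = 1.098045 u.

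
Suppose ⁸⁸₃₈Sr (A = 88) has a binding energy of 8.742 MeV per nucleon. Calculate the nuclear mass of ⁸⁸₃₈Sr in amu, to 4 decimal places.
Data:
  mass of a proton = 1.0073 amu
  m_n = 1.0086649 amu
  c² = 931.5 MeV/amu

Total binding energy = 88 × 8.742 = 769.296 MeV
Mass defect = 769.296 MeV / (931.5 MeV/amu) = 0.825868 amu
Constituent mass = 38(1.0073) + 50(1.0086649) = 88.7106450 amu
Nuclear mass = 88.7106450 − 0.825868 = 87.8847770 amu ≈ 87.8848 amu (to 4 decimal places)

87.8848 amu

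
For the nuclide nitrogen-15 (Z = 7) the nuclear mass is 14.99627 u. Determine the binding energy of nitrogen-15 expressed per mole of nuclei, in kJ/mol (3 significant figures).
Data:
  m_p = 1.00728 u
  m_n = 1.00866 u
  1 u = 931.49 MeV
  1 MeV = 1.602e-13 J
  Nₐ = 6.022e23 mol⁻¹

Σm = 7·m_p + 8·m_n = 7.05096 + 8.06928 = 15.12024 u
Δm = 15.12024 − 14.99627 = 0.12397 u
Binding energy = Δm·c² = 0.12397 × 931.49 MeV/u = 115.477 MeV
Per nucleus in joules: 115.477 MeV × 1.602e-13 J/MeV = 1.8499e-11 J
Per mole: 1.8499e-11 J × 6.022e23 mol⁻¹ = 1.1140e+13 J/mol

1.11e+10 kJ/mol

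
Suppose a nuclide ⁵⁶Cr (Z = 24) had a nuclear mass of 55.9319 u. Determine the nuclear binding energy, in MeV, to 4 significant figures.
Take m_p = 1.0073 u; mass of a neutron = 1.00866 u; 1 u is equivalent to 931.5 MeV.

484.8 MeV

Mass of separated nucleons = 24(1.0073) + 32(1.00866) = 24.1752 + 32.27712 = 56.45232 u
The mass defect is 56.45232 − 55.9319 = 0.52042 u.
Converting to energy: 0.52042 u × 931.5 MeV/u = 484.771 MeV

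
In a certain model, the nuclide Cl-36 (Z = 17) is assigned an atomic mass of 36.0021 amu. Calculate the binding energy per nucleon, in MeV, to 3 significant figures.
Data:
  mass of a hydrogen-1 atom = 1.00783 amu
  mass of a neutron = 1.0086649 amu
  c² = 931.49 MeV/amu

Mass of separated nucleons = 17(1.00783) + 19(1.0086649) = 17.13311 + 19.1646331 = 36.2977431 amu
Mass defect Δm = 36.2977431 − 36.0021 = 0.2956431 amu
E_B = 0.2956431 × 931.49 = 275.389 MeV
Dividing by A = 36 gives 7.650 MeV per nucleon.

7.65 MeV/nucleon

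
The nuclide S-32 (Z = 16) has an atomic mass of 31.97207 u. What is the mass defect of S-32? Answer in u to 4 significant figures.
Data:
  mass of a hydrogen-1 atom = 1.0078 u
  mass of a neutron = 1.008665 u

0.2914 u

The nucleus contains 16 protons and 32 − 16 = 16 neutrons.
Σm = 16·m(¹H) + 16·m_n = 16.1248 + 16.138640 = 32.263440 u
Mass defect Δm = 32.263440 − 31.97207 = 0.291370 u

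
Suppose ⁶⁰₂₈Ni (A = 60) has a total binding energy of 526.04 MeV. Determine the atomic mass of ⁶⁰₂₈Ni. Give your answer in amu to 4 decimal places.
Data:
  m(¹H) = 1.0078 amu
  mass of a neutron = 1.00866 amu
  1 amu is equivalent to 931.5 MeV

59.9308 amu

Mass defect = 526.04 MeV / (931.5 MeV/amu) = 0.564724 amu
Constituent mass = 28(1.0078) + 32(1.00866) = 60.49552 amu
Atomic mass = 60.49552 − 0.564724 = 59.930796 amu ≈ 59.9308 amu (to 4 decimal places)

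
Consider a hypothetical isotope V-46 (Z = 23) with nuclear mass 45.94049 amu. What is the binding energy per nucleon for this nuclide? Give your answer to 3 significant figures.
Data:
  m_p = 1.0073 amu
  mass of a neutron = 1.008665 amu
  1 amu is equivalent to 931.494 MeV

8.64 MeV/nucleon

Z = 23, so N = A − Z = 46 − 23 = 23.
Σm = 23·m_p + 23·m_n = 23.1679 + 23.199295 = 46.367195 amu
Δm = 46.367195 − 45.94049 = 0.426705 amu
Binding energy = Δm·c² = 0.426705 × 931.494 MeV/amu = 397.473 MeV
BE/A = 397.473 MeV / 46 = 8.641 MeV/nucleon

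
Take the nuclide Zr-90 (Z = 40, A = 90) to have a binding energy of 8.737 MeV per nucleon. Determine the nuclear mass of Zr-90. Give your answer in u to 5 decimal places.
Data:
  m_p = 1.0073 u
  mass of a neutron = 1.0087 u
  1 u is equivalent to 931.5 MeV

89.88285 u

Total binding energy = 90 × 8.737 = 786.330 MeV
Mass defect = 786.330 MeV / (931.5 MeV/u) = 0.8441546 u
Constituent mass = 40(1.0073) + 50(1.0087) = 90.7270 u
Nuclear mass = 90.7270 − 0.8441546 = 89.8828454 u ≈ 89.88285 u (to 5 decimal places)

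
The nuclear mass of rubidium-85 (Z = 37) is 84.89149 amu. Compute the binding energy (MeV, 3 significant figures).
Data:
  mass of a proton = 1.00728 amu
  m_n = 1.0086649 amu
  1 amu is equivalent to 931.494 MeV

Σm = 37·m_p + 48·m_n = 37.26936 + 48.4159152 = 85.6852752 amu
Δm = 85.6852752 − 84.89149 = 0.7937852 amu
Binding energy = Δm·c² = 0.7937852 × 931.494 MeV/amu = 739.406 MeV

739 MeV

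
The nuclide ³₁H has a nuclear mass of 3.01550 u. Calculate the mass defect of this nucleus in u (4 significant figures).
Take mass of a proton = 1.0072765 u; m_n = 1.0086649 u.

With 1 protons and 2 neutrons (A = 3):
Mass of separated nucleons = 1(1.0072765) + 2(1.0086649) = 1.0072765 + 2.0173298 = 3.0246063 u
Δm = 3.0246063 − 3.01550 = 0.0091063 u

0.009106 u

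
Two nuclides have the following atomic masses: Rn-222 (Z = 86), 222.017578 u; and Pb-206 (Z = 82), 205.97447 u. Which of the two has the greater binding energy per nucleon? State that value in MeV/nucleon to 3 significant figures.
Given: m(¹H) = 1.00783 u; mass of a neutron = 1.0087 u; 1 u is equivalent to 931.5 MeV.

Pb-206; 7.90 MeV/nucleon

Rn-222: Σm = 86(1.00783) + 136(1.0087) = 223.85658 u; Δm = 1.839002 u; E_B = 1713.0 MeV; E_B/A = 7.716 MeV
Pb-206: Σm = 82(1.00783) + 124(1.0087) = 207.72086 u; Δm = 1.74639 u; E_B = 1626.8 MeV; E_B/A = 7.897 MeV
Pb-206 has the higher binding energy per nucleon, so it is the more tightly bound nucleus.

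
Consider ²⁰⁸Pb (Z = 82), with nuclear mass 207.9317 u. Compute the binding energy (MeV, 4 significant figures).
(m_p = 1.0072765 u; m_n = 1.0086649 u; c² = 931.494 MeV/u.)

1636 MeV

The nucleus contains 82 protons and 208 − 82 = 126 neutrons.
Σm = 82·m_p + 126·m_n = 82.5966730 + 127.0917774 = 209.6884504 u
Mass defect Δm = 209.6884504 − 207.9317 = 1.7567504 u
E_B = 1.7567504 × 931.494 = 1636.40 MeV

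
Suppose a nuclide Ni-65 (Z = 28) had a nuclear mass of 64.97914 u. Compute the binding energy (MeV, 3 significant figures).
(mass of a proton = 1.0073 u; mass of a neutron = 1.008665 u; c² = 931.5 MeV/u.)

508 MeV

Total constituent mass: 28 × 1.0073 + 37 × 1.008665 = 65.525005 u
The mass defect is 65.525005 − 64.97914 = 0.545865 u.
Converting to energy: 0.545865 u × 931.5 MeV/u = 508.473 MeV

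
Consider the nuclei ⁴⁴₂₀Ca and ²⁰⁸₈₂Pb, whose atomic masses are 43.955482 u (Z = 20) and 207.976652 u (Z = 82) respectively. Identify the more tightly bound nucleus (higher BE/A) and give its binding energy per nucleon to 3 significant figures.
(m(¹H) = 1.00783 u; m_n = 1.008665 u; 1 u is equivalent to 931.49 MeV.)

⁴⁴₂₀Ca; 8.66 MeV/nucleon

⁴⁴₂₀Ca: Σm = 20(1.00783) + 24(1.008665) = 44.364560 u; Δm = 0.409078 u; E_B = 381.05 MeV; E_B/A = 8.660 MeV
²⁰⁸₈₂Pb: Σm = 82(1.00783) + 126(1.008665) = 209.733850 u; Δm = 1.757198 u; E_B = 1636.8 MeV; E_B/A = 7.869 MeV
⁴⁴₂₀Ca has the higher binding energy per nucleon, so it is the more tightly bound nucleus.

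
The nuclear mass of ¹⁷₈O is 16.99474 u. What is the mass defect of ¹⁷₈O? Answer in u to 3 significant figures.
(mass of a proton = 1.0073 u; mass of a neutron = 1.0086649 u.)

0.142 u

Z = 8, so N = A − Z = 17 − 8 = 9.
Σm = 8·m_p + 9·m_n = 8.0584 + 9.0779841 = 17.1363841 u
Mass defect Δm = 17.1363841 − 16.99474 = 0.1416441 u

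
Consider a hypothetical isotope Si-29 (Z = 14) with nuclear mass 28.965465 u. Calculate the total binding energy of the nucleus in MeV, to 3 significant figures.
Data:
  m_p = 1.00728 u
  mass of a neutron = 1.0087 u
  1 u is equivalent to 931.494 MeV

249 MeV

Z = 14, so N = A − Z = 29 − 14 = 15.
Mass of separated nucleons = 14(1.00728) + 15(1.0087) = 14.10192 + 15.1305 = 29.23242 u
Mass defect Δm = 29.23242 − 28.965465 = 0.266955 u
Converting to energy: 0.266955 u × 931.494 MeV/u = 248.667 MeV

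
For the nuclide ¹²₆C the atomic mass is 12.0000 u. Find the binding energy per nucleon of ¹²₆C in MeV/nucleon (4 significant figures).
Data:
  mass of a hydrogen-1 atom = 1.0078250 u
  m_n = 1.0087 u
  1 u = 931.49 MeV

The nucleus contains 6 protons and 12 − 6 = 6 neutrons.
Total constituent mass: 6 × 1.0078250 + 6 × 1.0087 = 12.0991500 u
Mass defect Δm = 12.0991500 − 12.0000 = 0.0991500 u
E_B = 0.0991500 × 931.49 = 92.3572 MeV
Dividing by A = 12 gives 7.696 MeV per nucleon.

7.696 MeV/nucleon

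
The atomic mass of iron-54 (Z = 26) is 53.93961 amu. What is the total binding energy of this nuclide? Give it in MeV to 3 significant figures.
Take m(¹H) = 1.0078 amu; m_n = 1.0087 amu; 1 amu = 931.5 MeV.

472 MeV

Σm = 26·m(¹H) + 28·m_n = 26.2028 + 28.2436 = 54.4464 amu
Δm = 54.4464 − 53.93961 = 0.50679 amu
Binding energy = Δm·c² = 0.50679 × 931.5 MeV/amu = 472.075 MeV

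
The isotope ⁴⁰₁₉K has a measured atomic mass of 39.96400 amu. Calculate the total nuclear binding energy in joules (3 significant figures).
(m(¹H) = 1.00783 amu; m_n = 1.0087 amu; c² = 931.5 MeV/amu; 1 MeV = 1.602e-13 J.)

5.48e-11 J

Σm = 19·m(¹H) + 21·m_n = 19.14877 + 21.1827 = 40.33147 amu
Mass defect Δm = 40.33147 − 39.96400 = 0.36747 amu
E_B = 0.36747 × 931.5 = 342.298 MeV
In joules: 342.298 MeV × 1.602e-13 J/MeV = 5.4836e-11 J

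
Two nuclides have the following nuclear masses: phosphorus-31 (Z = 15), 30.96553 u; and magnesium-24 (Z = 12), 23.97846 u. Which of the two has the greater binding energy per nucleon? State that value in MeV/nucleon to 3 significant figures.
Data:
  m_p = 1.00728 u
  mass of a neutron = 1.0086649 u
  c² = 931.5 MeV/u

phosphorus-31; 8.48 MeV/nucleon

phosphorus-31: Σm = 15(1.00728) + 16(1.0086649) = 31.2478384 u; Δm = 0.2823084 u; E_B = 262.97 MeV; E_B/A = 8.483 MeV
magnesium-24: Σm = 12(1.00728) + 12(1.0086649) = 24.1913388 u; Δm = 0.2128788 u; E_B = 198.297 MeV; E_B/A = 8.262 MeV
phosphorus-31 has the higher binding energy per nucleon, so it is the more tightly bound nucleus.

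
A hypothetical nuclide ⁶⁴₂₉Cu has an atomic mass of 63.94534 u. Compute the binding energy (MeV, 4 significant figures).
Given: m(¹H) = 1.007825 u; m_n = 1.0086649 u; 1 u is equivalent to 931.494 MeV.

544.8 MeV

Mass of separated nucleons = 29(1.007825) + 35(1.0086649) = 29.226925 + 35.3032715 = 64.5301965 u
Mass defect Δm = 64.5301965 − 63.94534 = 0.5848565 u
E_B = 0.5848565 × 931.494 = 544.790 MeV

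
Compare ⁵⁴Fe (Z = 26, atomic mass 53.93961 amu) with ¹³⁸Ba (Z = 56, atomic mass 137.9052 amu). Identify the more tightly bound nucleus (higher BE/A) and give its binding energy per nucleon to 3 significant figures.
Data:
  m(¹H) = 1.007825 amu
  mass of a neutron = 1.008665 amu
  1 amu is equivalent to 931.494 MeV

⁵⁴Fe: Σm = 26(1.007825) + 28(1.008665) = 54.446070 amu; Δm = 0.506460 amu; E_B = 471.76 MeV; E_B/A = 8.736 MeV
¹³⁸Ba: Σm = 56(1.007825) + 82(1.008665) = 139.148730 amu; Δm = 1.243530 amu; E_B = 1158.34 MeV; E_B/A = 8.394 MeV
⁵⁴Fe has the higher binding energy per nucleon, so it is the more tightly bound nucleus.

⁵⁴Fe; 8.74 MeV/nucleon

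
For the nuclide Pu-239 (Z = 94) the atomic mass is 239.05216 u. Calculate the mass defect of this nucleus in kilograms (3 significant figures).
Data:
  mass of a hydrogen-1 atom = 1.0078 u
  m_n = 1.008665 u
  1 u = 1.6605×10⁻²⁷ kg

3.22e-27 kg

Σm = 94·m(¹H) + 145·m_n = 94.7332 + 146.256425 = 240.989625 u
Mass defect Δm = 240.989625 − 239.05216 = 1.937465 u
In SI units: 1.937465 u × 1.6605×10⁻²⁷ kg/u = 3.2172e-27 kg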